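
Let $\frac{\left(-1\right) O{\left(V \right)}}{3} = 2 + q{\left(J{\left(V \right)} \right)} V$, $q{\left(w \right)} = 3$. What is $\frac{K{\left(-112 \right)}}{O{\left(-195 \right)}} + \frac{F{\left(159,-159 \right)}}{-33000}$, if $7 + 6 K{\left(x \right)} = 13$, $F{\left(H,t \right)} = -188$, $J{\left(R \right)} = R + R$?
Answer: $\frac{2741}{437250} \approx 0.0062687$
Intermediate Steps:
$J{\left(R \right)} = 2 R$
$K{\left(x \right)} = 1$ ($K{\left(x \right)} = - \frac{7}{6} + \frac{1}{6} \cdot 13 = - \frac{7}{6} + \frac{13}{6} = 1$)
$O{\left(V \right)} = -6 - 9 V$ ($O{\left(V \right)} = - 3 \left(2 + 3 V\right) = -6 - 9 V$)
$\frac{K{\left(-112 \right)}}{O{\left(-195 \right)}} + \frac{F{\left(159,-159 \right)}}{-33000} = 1 \frac{1}{-6 - -1755} - \frac{188}{-33000} = 1 \frac{1}{-6 + 1755} - - \frac{47}{8250} = 1 \cdot \frac{1}{1749} + \frac{47}{8250} = \frac{1}{1749} + \frac{47}{8250} = \frac{2741}{437250}$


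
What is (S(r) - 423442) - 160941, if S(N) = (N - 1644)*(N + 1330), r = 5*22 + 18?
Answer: -2794711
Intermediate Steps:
r = 128 (r = 110 + 18 = 128)
S(N) = (-1644 + N)*(1330 + N)
(S(r) - 423442) - 160941 = ((-2186520 + 128**2 - 314*128) - 423442) - 160941 = ((-2186520 + 16384 - 40192) - 423442) - 160941 = (-2210328 - 423442) - 160941 = -2633770 - 160941 = -2794711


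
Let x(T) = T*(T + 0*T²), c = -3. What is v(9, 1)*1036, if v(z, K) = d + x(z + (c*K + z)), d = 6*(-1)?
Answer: 226884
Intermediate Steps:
d = -6
x(T) = T² (x(T) = T*(T + 0) = T*T = T²)
v(z, K) = -6 + (-3*K + 2*z)² (v(z, K) = -6 + (z + (-3*K + z))² = -6 + (z + (z - 3*K))² = -6 + (-3*K + 2*z)²)
v(9, 1)*1036 = (-6 + (-3*1 + 2*9)²)*1036 = (-6 + (-3 + 18)²)*1036 = (-6 + 15²)*1036 = (-6 + 225)*1036 = 219*1036 = 226884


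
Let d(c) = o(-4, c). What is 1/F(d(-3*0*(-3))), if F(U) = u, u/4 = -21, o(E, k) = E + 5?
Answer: -1/84 ≈ -0.011905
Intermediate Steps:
o(E, k) = 5 + E
u = -84 (u = 4*(-21) = -84)
d(c) = 1 (d(c) = 5 - 4 = 1)
F(U) = -84
1/F(d(-3*0*(-3))) = 1/(-84) = -1/84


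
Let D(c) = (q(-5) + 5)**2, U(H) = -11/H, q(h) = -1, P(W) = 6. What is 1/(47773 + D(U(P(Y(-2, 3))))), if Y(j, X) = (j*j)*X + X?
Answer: 1/47789 ≈ 2.0925e-5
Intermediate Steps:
Y(j, X) = X + X*j**2 (Y(j, X) = j**2*X + X = X*j**2 + X = X + X*j**2)
D(c) = 16 (D(c) = (-1 + 5)**2 = 4**2 = 16)
1/(47773 + D(U(P(Y(-2, 3))))) = 1/(47773 + 16) = 1/47789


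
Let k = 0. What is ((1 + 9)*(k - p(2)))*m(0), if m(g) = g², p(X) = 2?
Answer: 0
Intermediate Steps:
((1 + 9)*(k - p(2)))*m(0) = ((1 + 9)*(0 - 1*2))*0² = (10*(0 - 2))*0 = (10*(-2))*0 = -20*0 = 0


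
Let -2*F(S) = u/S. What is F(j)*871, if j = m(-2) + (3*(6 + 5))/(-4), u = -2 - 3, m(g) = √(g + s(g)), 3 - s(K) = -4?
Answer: -287430/1009 - 34840*√5/1009 ≈ -362.08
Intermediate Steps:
s(K) = 7 (s(K) = 3 - 1*(-4) = 3 + 4 = 7)
m(g) = √(7 + g) (m(g) = √(g + 7) = √(7 + g))
u = -5
j = -33/4 + √5 (j = √(7 - 2) + (3*(6 + 5))/(-4) = √5 + (3*11)*(-¼) = √5 + 33*(-¼) = √5 - 33/4 = -33/4 + √5 ≈ -6.0139)
F(S) = 5/(2*S) (F(S) = -(-5)/(2*S) = 5/(2*S))
F(j)*871 = (5/(2*(-33/4 + √5)))*871 = 4355/(2*(-33/4 + √5))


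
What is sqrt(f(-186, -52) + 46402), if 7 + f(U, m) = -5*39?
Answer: 10*sqrt(462) ≈ 214.94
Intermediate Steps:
f(U, m) = -202 (f(U, m) = -7 - 5*39 = -7 - 195 = -202)
sqrt(f(-186, -52) + 46402) = sqrt(-202 + 46402) = sqrt(46200) = 10*sqrt(462)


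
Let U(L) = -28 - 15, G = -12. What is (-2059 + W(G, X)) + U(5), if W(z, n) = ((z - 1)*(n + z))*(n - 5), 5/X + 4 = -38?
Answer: -5130583/1764 ≈ -2908.5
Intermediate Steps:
X = -5/42 (X = 5/(-4 - 38) = 5/(-42) = 5*(-1/42) = -5/42 ≈ -0.11905)
U(L) = -43
W(z, n) = (-1 + z)*(-5 + n)*(n + z) (W(z, n) = ((-1 + z)*(n + z))*(-5 + n) = (-1 + z)*(-5 + n)*(n + z))
(-2059 + W(G, X)) + U(5) = (-2059 + (-(-5/42)² - 5*(-12)² + 5*(-5/42) + 5*(-12) - 5/42*(-12)² - 12*(-5/42)² - 6*(-5/42)*(-12))) - 43 = (-2059 + (-1*25/1764 - 5*144 - 25/42 - 60 - 5/42*144 - 12*25/1764 - 60/7)) - 43 = (-2059 + (-25/1764 - 720 - 25/42 - 60 - 120/7 - 25/147 - 60/7)) - 43 = (-2059 - 1422655/1764) - 43 = -5054731/1764 - 43 = -5130583/1764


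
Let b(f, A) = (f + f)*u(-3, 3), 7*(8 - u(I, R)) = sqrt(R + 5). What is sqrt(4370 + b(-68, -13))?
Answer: sqrt(160818 + 1904*sqrt(2))/7 ≈ 57.766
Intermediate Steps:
u(I, R) = 8 - sqrt(5 + R)/7 (u(I, R) = 8 - sqrt(R + 5)/7 = 8 - sqrt(5 + R)/7)
b(f, A) = 2*f*(8 - 2*sqrt(2)/7) (b(f, A) = (f + f)*(8 - sqrt(5 + 3)/7) = (2*f)*(8 - 2*sqrt(2)/7) = 2*f*(8 - 2*sqrt(2)/7))
sqrt(4370 + b(-68, -13)) = sqrt(4370 + (4/7)*(-68)*(28 - sqrt(2))) = sqrt(4370 + (-1088 + 272*sqrt(2)/7)) = sqrt(3282 + 272*sqrt(2)/7)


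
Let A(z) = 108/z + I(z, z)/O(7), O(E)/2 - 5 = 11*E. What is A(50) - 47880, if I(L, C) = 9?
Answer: -196298919/4100 ≈ -47878.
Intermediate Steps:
O(E) = 10 + 22*E (O(E) = 10 + 2*(11*E) = 10 + 22*E)
A(z) = 9/164 + 108/z (A(z) = 108/z + 9/(10 + 22*7) = 108/z + 9/(10 + 154) = 108/z + 9/164 = 9/164 + 108/z)
A(50) - 47880 = (9/164 + 108/50) - 47880 = (9/164 + 108*(1/50)) - 47880 = (9/164 + 54/25) - 47880 = 9081/4100 - 47880 = -196298919/4100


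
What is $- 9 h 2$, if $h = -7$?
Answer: $126$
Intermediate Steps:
$- 9 h 2 = \left(-9\right) \left(-7\right) 2 = 63 \cdot 2 = 126$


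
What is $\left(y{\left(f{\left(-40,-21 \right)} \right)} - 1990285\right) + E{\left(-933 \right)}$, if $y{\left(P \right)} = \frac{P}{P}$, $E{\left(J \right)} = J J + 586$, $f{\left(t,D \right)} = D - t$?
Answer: $-1119209$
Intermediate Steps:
$E{\left(J \right)} = 586 + J^{2}$ ($E{\left(J \right)} = J^{2} + 586 = 586 + J^{2}$)
$y{\left(P \right)} = 1$
$\left(y{\left(f{\left(-40,-21 \right)} \right)} - 1990285\right) + E{\left(-933 \right)} = \left(1 - 1990285\right) + \left(586 + \left(-933\right)^{2}\right) = -1990284 + \left(586 + 870489\right) = -1990284 + 871075 = -1119209$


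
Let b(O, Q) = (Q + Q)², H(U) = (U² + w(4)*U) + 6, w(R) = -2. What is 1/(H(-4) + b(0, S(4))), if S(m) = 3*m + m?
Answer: 1/1054 ≈ 0.00094877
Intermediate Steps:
S(m) = 4*m
H(U) = 6 + U² - 2*U (H(U) = (U² - 2*U) + 6 = 6 + U² - 2*U)
b(O, Q) = 4*Q² (b(O, Q) = (2*Q)² = 4*Q²)
1/(H(-4) + b(0, S(4))) = 1/((6 + (-4)² - 2*(-4)) + 4*(4*4)²) = 1/((6 + 16 + 8) + 4*16²) = 1/(30 + 4*256) = 1/(30 + 1024) = 1/1054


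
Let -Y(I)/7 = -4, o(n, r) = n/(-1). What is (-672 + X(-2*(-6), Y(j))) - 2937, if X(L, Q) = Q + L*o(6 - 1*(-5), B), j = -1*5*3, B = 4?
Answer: -3713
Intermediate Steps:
o(n, r) = -n (o(n, r) = n*(-1) = -n)
j = -15 (j = -5*3 = -15)
Y(I) = 28 (Y(I) = -7*(-4) = 28)
X(L, Q) = Q - 11*L (X(L, Q) = Q + L*(-(6 - 1*(-5))) = Q + L*(-(6 + 5)) = Q + L*(-1*11) = Q + L*(-11) = Q - 11*L)
(-672 + X(-2*(-6), Y(j))) - 2937 = (-672 + (28 - (-22)*(-6))) - 2937 = (-672 + (28 - 11*12)) - 2937 = (-672 + (28 - 132)) - 2937 = (-672 - 104) - 2937 = -776 - 2937 = -3713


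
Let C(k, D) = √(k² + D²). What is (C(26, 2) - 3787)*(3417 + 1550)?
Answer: -18810029 + 9934*√170 ≈ -1.8681e+7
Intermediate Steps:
C(k, D) = √(D² + k²)
(C(26, 2) - 3787)*(3417 + 1550) = (√(2² + 26²) - 3787)*(3417 + 1550) = (√(4 + 676) - 3787)*4967 = (√680 - 3787)*4967 = (2*√170 - 3787)*4967 = (-3787 + 2*√170)*4967 = -18810029 + 9934*√170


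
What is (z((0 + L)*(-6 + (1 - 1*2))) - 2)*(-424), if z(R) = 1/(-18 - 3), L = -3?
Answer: 18232/21 ≈ 868.19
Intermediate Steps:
z(R) = -1/21 (z(R) = 1/(-21) = -1/21)
(z((0 + L)*(-6 + (1 - 1*2))) - 2)*(-424) = (-1/21 - 2)*(-424) = -43/21*(-424) = 18232/21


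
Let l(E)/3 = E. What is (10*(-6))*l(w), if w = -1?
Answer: 180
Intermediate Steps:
l(E) = 3*E
(10*(-6))*l(w) = (10*(-6))*(3*(-1)) = -60*(-3) = 180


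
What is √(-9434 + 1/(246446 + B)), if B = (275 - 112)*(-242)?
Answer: I*√449152739770/6900 ≈ 97.129*I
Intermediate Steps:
B = -39446 (B = 163*(-242) = -39446)
√(-9434 + 1/(246446 + B)) = √(-9434 + 1/(246446 - 39446)) = √(-9434 + 1/207000) = √(-1952837999/207000) = I*√449152739770/6900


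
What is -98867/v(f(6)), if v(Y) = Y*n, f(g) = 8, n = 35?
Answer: -98867/280 ≈ -353.10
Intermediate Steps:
v(Y) = 35*Y (v(Y) = Y*35 = 35*Y)
-98867/v(f(6)) = -98867/(35*8) = -98867/280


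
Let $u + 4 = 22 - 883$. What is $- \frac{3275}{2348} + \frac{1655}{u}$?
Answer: $- \frac{1343763}{406204} \approx -3.3081$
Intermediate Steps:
$u = -865$ ($u = -4 + \left(22 - 883\right) = -4 - 861 = -865$)
$- \frac{3275}{2348} + \frac{1655}{u} = - \frac{3275}{2348} + \frac{1655}{-865} = \left(-3275\right) \frac{1}{2348} + 1655 \left(- \frac{1}{865}\right) = - \frac{3275}{2348} - \frac{331}{173} = - \frac{1343763}{406204}$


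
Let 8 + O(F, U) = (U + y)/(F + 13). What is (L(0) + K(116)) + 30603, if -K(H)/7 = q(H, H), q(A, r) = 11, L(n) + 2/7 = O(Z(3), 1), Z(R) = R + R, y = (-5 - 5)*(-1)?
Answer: 4058933/133 ≈ 30518.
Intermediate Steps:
y = 10 (y = -10*(-1) = 10)
Z(R) = 2*R
O(F, U) = -8 + (10 + U)/(13 + F) (O(F, U) = -8 + (U + 10)/(F + 13) = -8 + (10 + U)/(13 + F))
L(n) = -1025/133 (L(n) = -2/7 + (-94 + 1 - 16*3)/(13 + 2*3) = -2/7 + (-94 + 1 - 8*6)/(13 + 6) = -2/7 + (-94 + 1 - 48)/19 = -2/7 + (1/19)*(-141) = -2/7 - 141/19 = -1025/133)
K(H) = -77 (K(H) = -7*11 = -77)
(L(0) + K(116)) + 30603 = (-1025/133 - 77) + 30603 = -11266/133 + 30603 = 4058933/133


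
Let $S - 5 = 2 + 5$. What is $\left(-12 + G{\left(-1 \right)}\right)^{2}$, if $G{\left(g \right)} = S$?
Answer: $0$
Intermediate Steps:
$S = 12$ ($S = 5 + \left(2 + 5\right) = 5 + 7 = 12$)
$G{\left(g \right)} = 12$
$\left(-12 + G{\left(-1 \right)}\right)^{2} = \left(-12 + 12\right)^{2} = 0^{2} = 0$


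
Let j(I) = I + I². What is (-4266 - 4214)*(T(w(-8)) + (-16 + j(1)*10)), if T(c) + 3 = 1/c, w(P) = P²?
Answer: -17225/2 ≈ -8612.5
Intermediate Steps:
T(c) = -3 + 1/c
(-4266 - 4214)*(T(w(-8)) + (-16 + j(1)*10)) = (-4266 - 4214)*((-3 + 1/((-8)²)) + (-16 + (1*(1 + 1))*10)) = -8480*((-3 + 1/64) + (-16 + (1*2)*10)) = -8480*((-3 + 1/64) + (-16 + 2*10)) = -8480*(-191/64 + (-16 + 20)) = -8480*(-191/64 + 4) = -8480*65/64 = -17225/2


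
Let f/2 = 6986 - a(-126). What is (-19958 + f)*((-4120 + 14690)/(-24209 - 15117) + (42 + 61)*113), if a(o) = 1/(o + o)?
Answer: -4109725447510/58989 ≈ -6.9669e+7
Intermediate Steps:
a(o) = 1/(2*o)
f = 1760473/126 (f = 2*(6986 - 1/(2*(-126))) = 2*(6986 - (-1)/(2*126)) = 2*(6986 - 1*(-1/252)) = 2*(6986 + 1/252) = 2*(1760473/252) = 1760473/126 ≈ 13972.)
(-19958 + f)*((-4120 + 14690)/(-24209 - 15117) + (42 + 61)*113) = (-19958 + 1760473/126)*((-4120 + 14690)/(-24209 - 15117) + (42 + 61)*113) = -754235*(10570/(-39326) + 103*113)/126 = -754235*(10570*(-1/39326) + 11639)/126 = -754235*(-755/2809 + 11639)/126 = -754235/126*32693196/2809 = -4109725447510/58989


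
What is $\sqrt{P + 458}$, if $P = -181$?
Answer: $\sqrt{277} \approx 16.643$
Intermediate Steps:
$\sqrt{P + 458} = \sqrt{-181 + 458} = \sqrt{277}$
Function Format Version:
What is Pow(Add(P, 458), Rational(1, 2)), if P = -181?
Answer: Pow(277, Rational(1, 2)) ≈ 16.643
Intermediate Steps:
Pow(Add(P, 458), Rational(1, 2)) = Pow(Add(-181, 458), Rational(1, 2)) = Pow(277, Rational(1, 2))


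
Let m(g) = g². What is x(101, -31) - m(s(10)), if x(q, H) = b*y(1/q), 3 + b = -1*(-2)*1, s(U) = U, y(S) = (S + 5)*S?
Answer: -1020606/10201 ≈ -100.05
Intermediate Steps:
y(S) = S*(5 + S) (y(S) = (5 + S)*S = S*(5 + S))
b = -1 (b = -3 - 1*(-2)*1 = -3 + 2*1 = -3 + 2 = -1)
x(q, H) = -(5 + 1/q)/q (x(q, H) = -1/q*(5 + 1/q) = -(5 + 1/q)/q)
x(101, -31) - m(s(10)) = (-1 - 5*101)/101² - 1*10² = (-1 - 505)/10201 - 1*100 = (1/10201)*(-506) - 100 = -506/10201 - 100 = -1020606/10201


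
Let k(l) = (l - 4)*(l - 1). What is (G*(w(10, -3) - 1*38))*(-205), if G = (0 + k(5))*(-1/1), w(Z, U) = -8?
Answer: -37720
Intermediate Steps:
k(l) = (-1 + l)*(-4 + l) (k(l) = (-4 + l)*(-1 + l) = (-1 + l)*(-4 + l))
G = -4 (G = (0 + (4 + 5² - 5*5))*(-1/1) = (0 + (4 + 25 - 25))*(-1*1) = (0 + 4)*(-1) = 4*(-1) = -4)
(G*(w(10, -3) - 1*38))*(-205) = -4*(-8 - 1*38)*(-205) = -4*(-8 - 38)*(-205) = -4*(-46)*(-205) = 184*(-205) = -37720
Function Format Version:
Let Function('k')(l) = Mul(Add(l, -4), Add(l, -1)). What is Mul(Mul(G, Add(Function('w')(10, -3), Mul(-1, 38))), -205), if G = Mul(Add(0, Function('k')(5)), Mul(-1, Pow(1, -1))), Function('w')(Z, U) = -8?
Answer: -37720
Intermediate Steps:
Function('k')(l) = Mul(Add(-1, l), Add(-4, l)) (Function('k')(l) = Mul(Add(-4, l), Add(-1, l)) = Mul(Add(-1, l), Add(-4, l)))
G = -4 (G = Mul(Add(0, Add(4, Pow(5, 2), Mul(-5, 5))), Mul(-1, Pow(1, -1))) = Mul(Add(0, Add(4, 25, -25)), Mul(-1, 1)) = Mul(Add(0, 4), -1) = Mul(4, -1) = -4)
Mul(Mul(G, Add(Function('w')(10, -3), Mul(-1, 38))), -205) = Mul(Mul(-4, Add(-8, Mul(-1, 38))), -205) = Mul(Mul(-4, Add(-8, -38)), -205) = Mul(Mul(-4, -46), -205) = Mul(184, -205) = -37720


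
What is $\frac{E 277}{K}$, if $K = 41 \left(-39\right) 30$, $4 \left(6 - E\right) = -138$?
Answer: $- \frac{2493}{10660} \approx -0.23386$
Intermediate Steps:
$E = \frac{81}{2}$ ($E = 6 - - \frac{69}{2} = 6 + \frac{69}{2} = \frac{81}{2} \approx 40.5$)
$K = -47970$ ($K = \left(-1599\right) 30 = -47970$)
$\frac{E 277}{K} = \frac{\frac{81}{2} \cdot 277}{-47970} = \frac{22437}{2} \left(- \frac{1}{47970}\right) = - \frac{2493}{10660}$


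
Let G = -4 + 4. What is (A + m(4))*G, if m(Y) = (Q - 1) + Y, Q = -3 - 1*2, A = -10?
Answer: 0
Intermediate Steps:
G = 0
Q = -5 (Q = -3 - 2 = -5)
m(Y) = -6 + Y (m(Y) = (-5 - 1) + Y = -6 + Y)
(A + m(4))*G = (-10 + (-6 + 4))*0 = (-10 - 2)*0 = -12*0 = 0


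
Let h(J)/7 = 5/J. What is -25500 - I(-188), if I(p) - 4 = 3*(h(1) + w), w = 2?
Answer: -25615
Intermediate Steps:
h(J) = 35/J (h(J) = 7*(5/J) = 35/J)
I(p) = 115 (I(p) = 4 + 3*(35/1 + 2) = 4 + 3*(35*1 + 2) = 4 + 3*(35 + 2) = 4 + 3*37 = 4 + 111 = 115)
-25500 - I(-188) = -25500 - 1*115 = -25500 - 115 = -25615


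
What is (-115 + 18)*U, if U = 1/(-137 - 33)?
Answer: 97/170 ≈ 0.57059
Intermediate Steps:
U = -1/170 (U = 1/(-170) = -1/170 ≈ -0.0058824)
(-115 + 18)*U = (-115 + 18)*(-1/170) = -97*(-1/170) = 97/170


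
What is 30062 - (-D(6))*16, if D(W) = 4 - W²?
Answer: 29550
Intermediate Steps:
30062 - (-D(6))*16 = 30062 - (-(4 - 1*6²))*16 = 30062 - (-(4 - 1*36))*16 = 30062 - (-(4 - 36))*16 = 30062 - (-1*(-32))*16 = 30062 - 32*16 = 30062 - 1*512 = 30062 - 512 = 29550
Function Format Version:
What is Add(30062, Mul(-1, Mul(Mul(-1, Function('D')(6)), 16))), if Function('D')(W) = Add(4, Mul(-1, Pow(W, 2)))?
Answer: 29550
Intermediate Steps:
Add(30062, Mul(-1, Mul(Mul(-1, Function('D')(6)), 16))) = Add(30062, Mul(-1, Mul(Mul(-1, Add(4, Mul(-1, Pow(6, 2)))), 16))) = Add(30062, Mul(-1, Mul(Mul(-1, Add(4, Mul(-1, 36))), 16))) = Add(30062, Mul(-1, Mul(Mul(-1, Add(4, -36)), 16))) = Add(30062, Mul(-1, Mul(Mul(-1, -32), 16))) = Add(30062, Mul(-1, Mul(32, 16))) = Add(30062, Mul(-1, 512)) = Add(30062, -512) = 29550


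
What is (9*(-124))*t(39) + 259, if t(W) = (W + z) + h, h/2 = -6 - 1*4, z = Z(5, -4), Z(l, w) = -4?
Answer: -16481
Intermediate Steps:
z = -4
h = -20 (h = 2*(-6 - 1*4) = 2*(-6 - 4) = 2*(-10) = -20)
t(W) = -24 + W (t(W) = (W - 4) - 20 = (-4 + W) - 20 = -24 + W)
(9*(-124))*t(39) + 259 = (9*(-124))*(-24 + 39) + 259 = -1116*15 + 259 = -16740 + 259 = -16481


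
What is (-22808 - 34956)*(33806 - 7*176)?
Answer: -1881604536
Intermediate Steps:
(-22808 - 34956)*(33806 - 7*176) = -57764*(33806 - 1232) = -57764*32574 = -1881604536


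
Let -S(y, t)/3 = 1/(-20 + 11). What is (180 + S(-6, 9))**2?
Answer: 292681/9 ≈ 32520.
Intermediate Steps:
S(y, t) = 1/3 (S(y, t) = -3/(-20 + 11) = -3/(-9) = -3*(-1/9) = 1/3)
(180 + S(-6, 9))**2 = (180 + 1/3)**2 = (541/3)**2 = 292681/9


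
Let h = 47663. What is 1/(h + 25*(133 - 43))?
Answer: 1/49913 ≈ 2.0035e-5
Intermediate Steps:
1/(h + 25*(133 - 43)) = 1/(47663 + 25*(133 - 43)) = 1/(47663 + 25*90) = 1/(47663 + 2250) = 1/49913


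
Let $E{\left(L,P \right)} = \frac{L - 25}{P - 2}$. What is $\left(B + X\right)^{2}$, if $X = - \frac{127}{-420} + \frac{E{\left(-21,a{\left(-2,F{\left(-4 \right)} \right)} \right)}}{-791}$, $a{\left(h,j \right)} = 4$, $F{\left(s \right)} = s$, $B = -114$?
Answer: $\frac{29102885194681}{2252451600} \approx 12921.0$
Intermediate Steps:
$E{\left(L,P \right)} = \frac{-25 + L}{-2 + P}$
$X = \frac{15731}{47460}$ ($X = - \frac{127}{-420} + \frac{\frac{1}{-2 + 4} \left(-25 - 21\right)}{-791} = \left(-127\right) \left(- \frac{1}{420}\right) + \frac{1}{2} \left(-46\right) \left(- \frac{1}{791}\right) = \frac{127}{420} + \frac{1}{2} \left(-46\right) \left(- \frac{1}{791}\right) = \frac{127}{420} - - \frac{23}{791} = \frac{127}{420} + \frac{23}{791} = \frac{15731}{47460} \approx 0.33146$)
$\left(B + X\right)^{2} = \left(-114 + \frac{15731}{47460}\right)^{2} = \left(- \frac{5394709}{47460}\right)^{2} = \frac{29102885194681}{2252451600}$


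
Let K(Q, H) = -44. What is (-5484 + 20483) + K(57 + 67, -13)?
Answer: 14955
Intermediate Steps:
(-5484 + 20483) + K(57 + 67, -13) = (-5484 + 20483) - 44 = 14999 - 44 = 14955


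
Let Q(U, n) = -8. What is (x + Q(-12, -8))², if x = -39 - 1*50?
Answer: 9409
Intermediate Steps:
x = -89 (x = -39 - 50 = -89)
(x + Q(-12, -8))² = (-89 - 8)² = (-97)² = 9409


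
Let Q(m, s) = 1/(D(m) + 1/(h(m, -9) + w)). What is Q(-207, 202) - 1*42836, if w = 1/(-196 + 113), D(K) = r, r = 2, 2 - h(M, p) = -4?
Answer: -46133875/1077 ≈ -42836.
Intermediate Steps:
h(M, p) = 6 (h(M, p) = 2 - 1*(-4) = 2 + 4 = 6)
D(K) = 2
w = -1/83 (w = 1/(-83) = -1/83 ≈ -0.012048)
Q(m, s) = 497/1077 (Q(m, s) = 1/(2 + 1/(6 - 1/83)) = 1/(2 + 1/(497/83)) = 1/(2 + 83/497) = 1/(1077/497) = 497/1077)
Q(-207, 202) - 1*42836 = 497/1077 - 1*42836 = 497/1077 - 42836 = -46133875/1077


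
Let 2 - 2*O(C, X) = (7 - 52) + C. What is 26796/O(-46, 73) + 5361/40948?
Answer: 731661263/1269388 ≈ 576.39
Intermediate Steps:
O(C, X) = 47/2 - C/2 (O(C, X) = 1 - ((7 - 52) + C)/2 = 1 - (-45 + C)/2 = 1 + (45/2 - C/2) = 47/2 - C/2)
26796/O(-46, 73) + 5361/40948 = 26796/(47/2 - ½*(-46)) + 5361/40948 = 26796/(47/2 + 23) + 5361*(1/40948) = 26796/(93/2) + 5361/40948 = 26796*(2/93) + 5361/40948 = 17864/31 + 5361/40948 = 731661263/1269388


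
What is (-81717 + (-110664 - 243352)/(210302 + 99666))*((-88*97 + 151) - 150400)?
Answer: 251376593156095/19373 ≈ 1.2976e+10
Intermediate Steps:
(-81717 + (-110664 - 243352)/(210302 + 99666))*((-88*97 + 151) - 150400) = (-81717 - 354016/309968)*((-8536 + 151) - 150400) = (-81717 - 354016*1/309968)*(-8385 - 150400) = (-81717 - 22126/19373)*(-158785) = -1583125567/19373*(-158785) = 251376593156095/19373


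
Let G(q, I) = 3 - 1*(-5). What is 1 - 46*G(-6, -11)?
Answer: -367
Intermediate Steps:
G(q, I) = 8 (G(q, I) = 3 + 5 = 8)
1 - 46*G(-6, -11) = 1 - 46*8 = 1 - 368 = -367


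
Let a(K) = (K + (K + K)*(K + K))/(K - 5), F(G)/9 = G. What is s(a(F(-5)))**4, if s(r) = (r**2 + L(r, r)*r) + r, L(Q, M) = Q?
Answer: 2800556525778714418238721/390625 ≈ 7.1694e+18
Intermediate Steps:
F(G) = 9*G
a(K) = (K + 4*K**2)/(-5 + K) (a(K) = (K + (2*K)*(2*K))/(-5 + K) = (K + 4*K**2)/(-5 + K))
s(r) = r + 2*r**2 (s(r) = (r**2 + r*r) + r = (r**2 + r**2) + r = 2*r**2 + r = r + 2*r**2)
s(a(F(-5)))**4 = (((9*(-5))*(1 + 4*(9*(-5)))/(-5 + 9*(-5)))*(1 + 2*((9*(-5))*(1 + 4*(9*(-5)))/(-5 + 9*(-5)))))**4 = ((-45*(1 + 4*(-45))/(-5 - 45))*(1 + 2*(-45*(1 + 4*(-45))/(-5 - 45))))**4 = ((-45*(1 - 180)/(-50))*(1 + 2*(-45*(1 - 180)/(-50))))**4 = ((-45*(-1/50)*(-179))*(1 + 2*(-45*(-1/50)*(-179))))**4 = (-1611*(1 + 2*(-1611/10))/10)**4 = (-1611*(1 - 1611/5)/10)**4 = (-1611/10*(-1606/5))**4 = (1293633/25)**4 = 2800556525778714418238721/390625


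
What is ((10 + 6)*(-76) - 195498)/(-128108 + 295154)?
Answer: -98357/83523 ≈ -1.1776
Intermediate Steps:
((10 + 6)*(-76) - 195498)/(-128108 + 295154) = (16*(-76) - 195498)/167046 = (-1216 - 195498)*(1/167046) = -196714*1/167046 = -98357/83523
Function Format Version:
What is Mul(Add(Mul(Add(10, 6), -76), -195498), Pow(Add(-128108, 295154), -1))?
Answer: Rational(-98357, 83523) ≈ -1.1776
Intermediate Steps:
Mul(Add(Mul(Add(10, 6), -76), -195498), Pow(Add(-128108, 295154), -1)) = Mul(Add(Mul(16, -76), -195498), Pow(167046, -1)) = Mul(Add(-1216, -195498), Rational(1, 167046)) = Mul(-196714, Rational(1, 167046)) = Rational(-98357, 83523)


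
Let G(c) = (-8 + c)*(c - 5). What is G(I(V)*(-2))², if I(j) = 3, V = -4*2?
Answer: 23716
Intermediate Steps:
V = -8
G(c) = (-8 + c)*(-5 + c)
G(I(V)*(-2))² = (40 + (3*(-2))² - 39*(-2))² = (40 + (-6)² - 13*(-6))² = (40 + 36 + 78)² = 154² = 23716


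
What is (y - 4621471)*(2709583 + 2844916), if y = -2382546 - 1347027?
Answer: -46385865546956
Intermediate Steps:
y = -3729573
(y - 4621471)*(2709583 + 2844916) = (-3729573 - 4621471)*(2709583 + 2844916) = -8351044*5554499 = -46385865546956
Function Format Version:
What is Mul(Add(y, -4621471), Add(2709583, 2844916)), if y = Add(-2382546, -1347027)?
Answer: -46385865546956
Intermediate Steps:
y = -3729573
Mul(Add(y, -4621471), Add(2709583, 2844916)) = Mul(Add(-3729573, -4621471), Add(2709583, 2844916)) = Mul(-8351044, 5554499) = -46385865546956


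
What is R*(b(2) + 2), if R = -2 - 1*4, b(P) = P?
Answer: -24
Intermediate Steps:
R = -6 (R = -2 - 4 = -6)
R*(b(2) + 2) = -6*(2 + 2) = -6*4 = -24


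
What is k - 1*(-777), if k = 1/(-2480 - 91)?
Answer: 1997666/2571 ≈ 777.00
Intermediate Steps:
k = -1/2571 (k = 1/(-2571) = -1/2571 ≈ -0.00038895)
k - 1*(-777) = -1/2571 - 1*(-777) = -1/2571 + 777 = 1997666/2571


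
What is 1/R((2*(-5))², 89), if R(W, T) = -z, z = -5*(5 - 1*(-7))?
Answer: 1/60 ≈ 0.016667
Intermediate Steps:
z = -60 (z = -5*(5 + 7) = -5*12 = -60)
R(W, T) = 60 (R(W, T) = -1*(-60) = 60)
1/R((2*(-5))², 89) = 1/60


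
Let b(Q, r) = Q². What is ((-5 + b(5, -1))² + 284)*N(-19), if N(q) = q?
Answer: -12996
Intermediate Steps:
((-5 + b(5, -1))² + 284)*N(-19) = ((-5 + 5²)² + 284)*(-19) = ((-5 + 25)² + 284)*(-19) = (20² + 284)*(-19) = (400 + 284)*(-19) = 684*(-19) = -12996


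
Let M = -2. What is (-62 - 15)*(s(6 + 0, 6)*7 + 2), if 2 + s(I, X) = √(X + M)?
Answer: -154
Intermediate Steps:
s(I, X) = -2 + √(-2 + X) (s(I, X) = -2 + √(X - 2) = -2 + √(-2 + X))
(-62 - 15)*(s(6 + 0, 6)*7 + 2) = (-62 - 15)*((-2 + √(-2 + 6))*7 + 2) = -77*((-2 + √4)*7 + 2) = -77*((-2 + 2)*7 + 2) = -77*(0*7 + 2) = -77*(0 + 2) = -77*2 = -154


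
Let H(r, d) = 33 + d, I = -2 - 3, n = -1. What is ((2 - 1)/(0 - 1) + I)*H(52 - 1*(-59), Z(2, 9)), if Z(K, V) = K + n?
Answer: -204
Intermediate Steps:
I = -5
Z(K, V) = -1 + K (Z(K, V) = K - 1 = -1 + K)
((2 - 1)/(0 - 1) + I)*H(52 - 1*(-59), Z(2, 9)) = ((2 - 1)/(0 - 1) - 5)*(33 + (-1 + 2)) = (1/(-1) - 5)*(33 + 1) = (1*(-1) - 5)*34 = (-1 - 5)*34 = -6*34 = -204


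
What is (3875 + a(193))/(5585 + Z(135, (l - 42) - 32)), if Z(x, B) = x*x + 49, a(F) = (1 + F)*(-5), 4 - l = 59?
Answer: 2905/23859 ≈ 0.12176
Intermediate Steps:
l = -55 (l = 4 - 1*59 = 4 - 59 = -55)
a(F) = -5 - 5*F
Z(x, B) = 49 + x² (Z(x, B) = x² + 49 = 49 + x²)
(3875 + a(193))/(5585 + Z(135, (l - 42) - 32)) = (3875 + (-5 - 5*193))/(5585 + (49 + 135²)) = (3875 + (-5 - 965))/(5585 + (49 + 18225)) = (3875 - 970)/(5585 + 18274) = 2905/23859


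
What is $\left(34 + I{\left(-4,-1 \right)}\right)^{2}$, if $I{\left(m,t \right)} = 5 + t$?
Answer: $1444$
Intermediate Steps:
$\left(34 + I{\left(-4,-1 \right)}\right)^{2} = \left(34 + \left(5 - 1\right)\right)^{2} = \left(34 + 4\right)^{2} = 38^{2} = 1444$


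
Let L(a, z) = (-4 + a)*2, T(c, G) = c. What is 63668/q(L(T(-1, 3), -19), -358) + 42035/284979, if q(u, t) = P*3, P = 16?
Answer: 1512171721/1139916 ≈ 1326.6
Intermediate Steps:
L(a, z) = -8 + 2*a
q(u, t) = 48 (q(u, t) = 16*3 = 48)
63668/q(L(T(-1, 3), -19), -358) + 42035/284979 = 63668/48 + 42035/284979 = 63668*(1/48) + 42035*(1/284979) = 15917/12 + 42035/284979 = 1512171721/1139916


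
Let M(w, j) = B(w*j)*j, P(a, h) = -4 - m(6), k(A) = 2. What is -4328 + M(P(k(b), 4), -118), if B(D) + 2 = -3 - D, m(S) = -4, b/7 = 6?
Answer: -3738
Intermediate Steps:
b = 42 (b = 7*6 = 42)
P(a, h) = 0 (P(a, h) = -4 - 1*(-4) = -4 + 4 = 0)
B(D) = -5 - D (B(D) = -2 + (-3 - D) = -5 - D)
M(w, j) = j*(-5 - j*w) (M(w, j) = (-5 - w*j)*j = (-5 - j*w)*j = j*(-5 - j*w))
-4328 + M(P(k(b), 4), -118) = -4328 - 1*(-118)*(5 - 118*0) = -4328 - 1*(-118)*(5 + 0) = -4328 - 1*(-118)*5 = -4328 + 590 = -3738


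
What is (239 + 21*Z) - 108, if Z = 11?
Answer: 362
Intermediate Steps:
(239 + 21*Z) - 108 = (239 + 21*11) - 108 = (239 + 231) - 108 = 470 - 108 = 362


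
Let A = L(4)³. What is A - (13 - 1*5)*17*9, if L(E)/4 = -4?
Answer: -5320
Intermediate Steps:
L(E) = -16 (L(E) = 4*(-4) = -16)
A = -4096 (A = (-16)³ = -4096)
A - (13 - 1*5)*17*9 = -4096 - (13 - 1*5)*17*9 = -4096 - (13 - 5)*17*9 = -4096 - 8*17*9 = -4096 - 136*9 = -4096 - 1*1224 = -4096 - 1224 = -5320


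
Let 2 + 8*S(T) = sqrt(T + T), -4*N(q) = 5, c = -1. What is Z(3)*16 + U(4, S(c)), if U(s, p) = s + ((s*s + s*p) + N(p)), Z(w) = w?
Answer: 263/4 + I*sqrt(2)/2 ≈ 65.75 + 0.70711*I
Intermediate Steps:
N(q) = -5/4 (N(q) = -1/4*5 = -5/4)
S(T) = -1/4 + sqrt(2)*sqrt(T)/8 (S(T) = -1/4 + sqrt(T + T)/8 = -1/4 + sqrt(2*T)/8 = -1/4 + (sqrt(2)*sqrt(T))/8 = -1/4 + sqrt(2)*sqrt(T)/8)
U(s, p) = -5/4 + s + s**2 + p*s (U(s, p) = s + ((s*s + s*p) - 5/4) = s + ((s**2 + p*s) - 5/4) = s + (-5/4 + s**2 + p*s) = -5/4 + s + s**2 + p*s)
Z(3)*16 + U(4, S(c)) = 3*16 + (-5/4 + 4 + 4**2 + (-1/4 + sqrt(2)*sqrt(-1)/8)*4) = 48 + (-5/4 + 4 + 16 + (-1/4 + sqrt(2)*I/8)*4) = 48 + (-5/4 + 4 + 16 + (-1/4 + I*sqrt(2)/8)*4) = 48 + (-5/4 + 4 + 16 + (-1 + I*sqrt(2)/2)) = 48 + (71/4 + I*sqrt(2)/2) = 263/4 + I*sqrt(2)/2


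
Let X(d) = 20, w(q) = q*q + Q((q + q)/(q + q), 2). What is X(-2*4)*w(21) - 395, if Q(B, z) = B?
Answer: 8445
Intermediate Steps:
w(q) = 1 + q**2 (w(q) = q*q + (q + q)/(q + q) = q**2 + (2*q)/((2*q)) = q**2 + (2*q)*(1/(2*q)) = q**2 + 1 = 1 + q**2)
X(-2*4)*w(21) - 395 = 20*(1 + 21**2) - 395 = 20*(1 + 441) - 395 = 20*442 - 395 = 8840 - 395 = 8445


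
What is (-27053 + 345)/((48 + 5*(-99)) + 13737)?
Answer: -13354/6645 ≈ -2.0096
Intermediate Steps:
(-27053 + 345)/((48 + 5*(-99)) + 13737) = -26708/((48 - 495) + 13737) = -26708/(-447 + 13737) = -26708/13290 = -26708*1/13290 = -13354/6645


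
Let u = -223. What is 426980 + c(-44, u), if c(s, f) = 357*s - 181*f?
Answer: 451635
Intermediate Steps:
c(s, f) = -181*f + 357*s
426980 + c(-44, u) = 426980 + (-181*(-223) + 357*(-44)) = 426980 + (40363 - 15708) = 426980 + 24655 = 451635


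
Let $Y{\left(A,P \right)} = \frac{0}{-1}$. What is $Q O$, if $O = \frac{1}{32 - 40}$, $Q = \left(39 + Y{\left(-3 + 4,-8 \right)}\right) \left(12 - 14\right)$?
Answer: $\frac{39}{4} \approx 9.75$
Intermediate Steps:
$Y{\left(A,P \right)} = 0$ ($Y{\left(A,P \right)} = 0 \left(-1\right) = 0$)
$Q = -78$ ($Q = \left(39 + 0\right) \left(12 - 14\right) = 39 \left(-2\right) = -78$)
$O = - \frac{1}{8}$ ($O = \frac{1}{-8} = - \frac{1}{8} \approx -0.125$)
$Q O = \left(-78\right) \left(- \frac{1}{8}\right) = \frac{39}{4}$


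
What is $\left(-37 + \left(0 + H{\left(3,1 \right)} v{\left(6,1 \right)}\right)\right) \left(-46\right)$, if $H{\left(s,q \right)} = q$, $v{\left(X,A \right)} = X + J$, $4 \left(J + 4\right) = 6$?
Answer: $1541$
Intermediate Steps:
$J = - \frac{5}{2}$ ($J = -4 + \frac{1}{4} \cdot 6 = -4 + \frac{3}{2} = - \frac{5}{2} \approx -2.5$)
$v{\left(X,A \right)} = - \frac{5}{2} + X$ ($v{\left(X,A \right)} = X - \frac{5}{2} = - \frac{5}{2} + X$)
$\left(-37 + \left(0 + H{\left(3,1 \right)} v{\left(6,1 \right)}\right)\right) \left(-46\right) = \left(-37 + \left(0 + 1 \left(- \frac{5}{2} + 6\right)\right)\right) \left(-46\right) = \left(-37 + \left(0 + 1 \cdot \frac{7}{2}\right)\right) \left(-46\right) = \left(-37 + \left(0 + \frac{7}{2}\right)\right) \left(-46\right) = \left(-37 + \frac{7}{2}\right) \left(-46\right) = \left(- \frac{67}{2}\right) \left(-46\right) = 1541$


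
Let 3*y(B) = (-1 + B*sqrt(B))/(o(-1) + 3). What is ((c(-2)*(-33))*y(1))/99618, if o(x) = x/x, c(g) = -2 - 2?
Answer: 0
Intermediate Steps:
c(g) = -4
o(x) = 1
y(B) = -1/12 + B**(3/2)/12 (y(B) = ((-1 + B*sqrt(B))/(1 + 3))/3 = ((-1 + B**(3/2))/4)/3 = ((-1 + B**(3/2))*(1/4))/3 = (-1/4 + B**(3/2)/4)/3 = -1/12 + B**(3/2)/12)
((c(-2)*(-33))*y(1))/99618 = ((-4*(-33))*(-1/12 + 1**(3/2)/12))/99618 = (132*(-1/12 + (1/12)*1))*(1/99618) = (132*(-1/12 + 1/12))*(1/99618) = (132*0)*(1/99618) = 0*(1/99618) = 0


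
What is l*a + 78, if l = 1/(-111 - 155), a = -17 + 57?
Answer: 10354/133 ≈ 77.850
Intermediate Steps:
a = 40
l = -1/266 (l = 1/(-266) = -1/266 ≈ -0.0037594)
l*a + 78 = -1/266*40 + 78 = -20/133 + 78 = 10354/133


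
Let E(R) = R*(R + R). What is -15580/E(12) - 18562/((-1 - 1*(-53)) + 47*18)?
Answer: -2417087/32328 ≈ -74.768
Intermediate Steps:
E(R) = 2*R² (E(R) = R*(2*R) = 2*R²)
-15580/E(12) - 18562/((-1 - 1*(-53)) + 47*18) = -15580/(2*12²) - 18562/((-1 - 1*(-53)) + 47*18) = -15580/(2*144) - 18562/((-1 + 53) + 846) = -15580/288 - 18562/(52 + 846) = -15580*1/288 - 18562/898 = -3895/72 - 18562*1/898 = -3895/72 - 9281/449 = -2417087/32328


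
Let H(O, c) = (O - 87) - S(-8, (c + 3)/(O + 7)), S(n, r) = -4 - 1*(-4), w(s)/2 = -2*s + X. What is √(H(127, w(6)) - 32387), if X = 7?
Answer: I*√32347 ≈ 179.85*I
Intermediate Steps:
w(s) = 14 - 4*s (w(s) = 2*(-2*s + 7) = 2*(7 - 2*s) = 14 - 4*s)
S(n, r) = 0 (S(n, r) = -4 + 4 = 0)
H(O, c) = -87 + O (H(O, c) = (O - 87) - 1*0 = (-87 + O) + 0 = -87 + O)
√(H(127, w(6)) - 32387) = √((-87 + 127) - 32387) = √(40 - 32387) = √(-32347) = I*√32347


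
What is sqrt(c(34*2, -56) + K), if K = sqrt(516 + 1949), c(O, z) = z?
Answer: sqrt(-56 + sqrt(2465)) ≈ 2.5202*I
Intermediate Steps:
K = sqrt(2465) ≈ 49.649
sqrt(c(34*2, -56) + K) = sqrt(-56 + sqrt(2465))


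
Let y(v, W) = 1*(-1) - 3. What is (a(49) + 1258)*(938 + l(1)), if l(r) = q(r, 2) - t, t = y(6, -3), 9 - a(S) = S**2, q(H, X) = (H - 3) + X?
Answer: -1068228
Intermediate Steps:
y(v, W) = -4 (y(v, W) = -1 - 3 = -4)
q(H, X) = -3 + H + X (q(H, X) = (-3 + H) + X = -3 + H + X)
a(S) = 9 - S**2
t = -4
l(r) = 3 + r (l(r) = (-3 + r + 2) - 1*(-4) = (-1 + r) + 4 = 3 + r)
(a(49) + 1258)*(938 + l(1)) = ((9 - 1*49**2) + 1258)*(938 + (3 + 1)) = ((9 - 1*2401) + 1258)*(938 + 4) = ((9 - 2401) + 1258)*942 = (-2392 + 1258)*942 = -1134*942 = -1068228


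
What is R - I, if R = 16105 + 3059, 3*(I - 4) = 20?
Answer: 57460/3 ≈ 19153.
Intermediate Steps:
I = 32/3 (I = 4 + (1/3)*20 = 4 + 20/3 = 32/3 ≈ 10.667)
R = 19164
R - I = 19164 - 1*32/3 = 19164 - 32/3 = 57460/3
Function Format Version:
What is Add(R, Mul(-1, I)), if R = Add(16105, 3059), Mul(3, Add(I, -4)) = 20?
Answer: Rational(57460, 3) ≈ 19153.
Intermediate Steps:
I = Rational(32, 3) (I = Add(4, Mul(Rational(1, 3), 20)) = Add(4, Rational(20, 3)) = Rational(32, 3) ≈ 10.667)
R = 19164
Add(R, Mul(-1, I)) = Add(19164, Mul(-1, Rational(32, 3))) = Add(19164, Rational(-32, 3)) = Rational(57460, 3)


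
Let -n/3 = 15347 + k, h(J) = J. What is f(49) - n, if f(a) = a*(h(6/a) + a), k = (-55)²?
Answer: 57523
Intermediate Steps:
k = 3025
f(a) = a*(a + 6/a) (f(a) = a*(6/a + a) = a*(a + 6/a))
n = -55116 (n = -3*(15347 + 3025) = -3*18372 = -55116)
f(49) - n = (6 + 49²) - 1*(-55116) = (6 + 2401) + 55116 = 2407 + 55116 = 57523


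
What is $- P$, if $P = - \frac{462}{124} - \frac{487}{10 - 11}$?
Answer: $- \frac{29963}{62} \approx -483.27$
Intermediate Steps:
$P = \frac{29963}{62}$ ($P = \left(-462\right) \frac{1}{124} - \frac{487}{10 - 11} = - \frac{231}{62} - \frac{487}{-1} = - \frac{231}{62} - -487 = - \frac{231}{62} + 487 = \frac{29963}{62} \approx 483.27$)
$- P = \left(-1\right) \frac{29963}{62} = - \frac{29963}{62}$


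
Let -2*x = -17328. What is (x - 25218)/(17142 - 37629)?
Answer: 5518/6829 ≈ 0.80802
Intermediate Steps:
x = 8664 (x = -½*(-17328) = 8664)
(x - 25218)/(17142 - 37629) = (8664 - 25218)/(17142 - 37629) = -16554/(-20487) = -16554*(-1/20487) = 5518/6829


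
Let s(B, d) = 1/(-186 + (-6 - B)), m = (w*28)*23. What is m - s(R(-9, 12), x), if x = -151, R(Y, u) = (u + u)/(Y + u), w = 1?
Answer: 128801/200 ≈ 644.00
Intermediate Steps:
m = 644 (m = (1*28)*23 = 28*23 = 644)
R(Y, u) = 2*u/(Y + u) (R(Y, u) = (2*u)/(Y + u) = 2*u/(Y + u))
s(B, d) = 1/(-192 - B)
m - s(R(-9, 12), x) = 644 - (-1)/(192 + 2*12/(-9 + 12)) = 644 - (-1)/(192 + 2*12/3) = 644 - (-1)/(192 + 2*12*(1/3)) = 644 - (-1)/(192 + 8) = 644 - (-1)/200 = 644 - 1*(-1/200) = 644 + 1/200 = 128801/200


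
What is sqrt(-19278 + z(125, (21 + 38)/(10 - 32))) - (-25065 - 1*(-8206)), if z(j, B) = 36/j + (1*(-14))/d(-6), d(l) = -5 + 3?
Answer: 16859 + I*sqrt(12044195)/25 ≈ 16859.0 + 138.82*I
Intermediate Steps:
d(l) = -2
z(j, B) = 7 + 36/j (z(j, B) = 36/j + (1*(-14))/(-2) = 36/j - 14*(-1/2) = 36/j + 7 = 7 + 36/j)
sqrt(-19278 + z(125, (21 + 38)/(10 - 32))) - (-25065 - 1*(-8206)) = sqrt(-19278 + (7 + 36/125)) - (-25065 - 1*(-8206)) = sqrt(-19278 + (7 + 36*(1/125))) - (-25065 + 8206) = sqrt(-19278 + (7 + 36/125)) - 1*(-16859) = sqrt(-19278 + 911/125) + 16859 = sqrt(-2408839/125) + 16859 = I*sqrt(12044195)/25 + 16859 = 16859 + I*sqrt(12044195)/25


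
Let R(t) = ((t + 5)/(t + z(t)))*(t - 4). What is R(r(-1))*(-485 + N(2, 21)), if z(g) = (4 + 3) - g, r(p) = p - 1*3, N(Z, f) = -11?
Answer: 3968/7 ≈ 566.86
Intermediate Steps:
r(p) = -3 + p (r(p) = p - 3 = -3 + p)
z(g) = 7 - g
R(t) = (-4 + t)*(5/7 + t/7) (R(t) = ((t + 5)/(t + (7 - t)))*(t - 4) = ((5 + t)/7)*(-4 + t) = ((5 + t)*(⅐))*(-4 + t) = (5/7 + t/7)*(-4 + t) = (-4 + t)*(5/7 + t/7))
R(r(-1))*(-485 + N(2, 21)) = (-20/7 + (-3 - 1)/7 + (-3 - 1)²/7)*(-485 - 11) = (-20/7 + (⅐)*(-4) + (⅐)*(-4)²)*(-496) = (-20/7 - 4/7 + (⅐)*16)*(-496) = (-20/7 - 4/7 + 16/7)*(-496) = -8/7*(-496) = 3968/7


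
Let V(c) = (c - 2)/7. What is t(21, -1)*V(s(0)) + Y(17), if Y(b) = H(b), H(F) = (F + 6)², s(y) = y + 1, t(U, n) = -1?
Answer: 3704/7 ≈ 529.14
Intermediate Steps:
s(y) = 1 + y
H(F) = (6 + F)²
V(c) = -2/7 + c/7 (V(c) = (-2 + c)*(⅐) = -2/7 + c/7)
Y(b) = (6 + b)²
t(21, -1)*V(s(0)) + Y(17) = -(-2/7 + (1 + 0)/7) + (6 + 17)² = -(-2/7 + (⅐)*1) + 23² = -(-2/7 + ⅐) + 529 = -1*(-⅐) + 529 = ⅐ + 529 = 3704/7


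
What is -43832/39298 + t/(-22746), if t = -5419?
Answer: -392023405/446936154 ≈ -0.87714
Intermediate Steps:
-43832/39298 + t/(-22746) = -43832/39298 - 5419/(-22746) = -43832*1/39298 - 5419*(-1/22746) = -21916/19649 + 5419/22746 = -392023405/446936154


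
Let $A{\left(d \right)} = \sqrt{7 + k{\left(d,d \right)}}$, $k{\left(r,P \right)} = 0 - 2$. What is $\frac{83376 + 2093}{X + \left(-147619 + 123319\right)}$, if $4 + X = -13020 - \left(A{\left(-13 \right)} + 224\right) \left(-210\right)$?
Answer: $\frac{29657743}{3363577} - \frac{1282035 \sqrt{5}}{6727154} \approx 8.3912$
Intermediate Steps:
$k{\left(r,P \right)} = -2$
$A{\left(d \right)} = \sqrt{5}$ ($A{\left(d \right)} = \sqrt{7 - 2} = \sqrt{5}$)
$X = 34016 + 210 \sqrt{5}$ ($X = -4 - \left(13020 + \left(\sqrt{5} + 224\right) \left(-210\right)\right) = -4 - \left(13020 + \left(224 + \sqrt{5}\right) \left(-210\right)\right) = -4 - \left(-34020 - 210 \sqrt{5}\right) = -4 + \left(-13020 + \left(47040 + 210 \sqrt{5}\right)\right) = -4 + \left(34020 + 210 \sqrt{5}\right) = 34016 + 210 \sqrt{5} \approx 34486.0$)
$\frac{83376 + 2093}{X + \left(-147619 + 123319\right)} = \frac{83376 + 2093}{\left(34016 + 210 \sqrt{5}\right) + \left(-147619 + 123319\right)} = \frac{85469}{\left(34016 + 210 \sqrt{5}\right) - 24300} = \frac{85469}{9716 + 210 \sqrt{5}}$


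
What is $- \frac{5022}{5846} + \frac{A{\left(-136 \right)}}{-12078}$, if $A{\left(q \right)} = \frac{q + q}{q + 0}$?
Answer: $- \frac{15166852}{17651997} \approx -0.85921$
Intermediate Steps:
$A{\left(q \right)} = 2$ ($A{\left(q \right)} = \frac{2 q}{q} = 2$)
$- \frac{5022}{5846} + \frac{A{\left(-136 \right)}}{-12078} = - \frac{5022}{5846} + \frac{2}{-12078} = \left(-5022\right) \frac{1}{5846} + 2 \left(- \frac{1}{12078}\right) = - \frac{2511}{2923} - \frac{1}{6039} = - \frac{15166852}{17651997}$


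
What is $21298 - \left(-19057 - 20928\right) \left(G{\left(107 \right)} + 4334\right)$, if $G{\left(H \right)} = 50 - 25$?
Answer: $174315913$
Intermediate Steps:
$G{\left(H \right)} = 25$
$21298 - \left(-19057 - 20928\right) \left(G{\left(107 \right)} + 4334\right) = 21298 - \left(-19057 - 20928\right) \left(25 + 4334\right) = 21298 - \left(-39985\right) 4359 = 21298 - -174294615 = 21298 + 174294615 = 174315913$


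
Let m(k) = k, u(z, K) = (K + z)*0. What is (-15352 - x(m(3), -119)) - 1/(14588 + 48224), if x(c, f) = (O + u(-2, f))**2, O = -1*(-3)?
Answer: -964855133/62812 ≈ -15361.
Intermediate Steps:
u(z, K) = 0
O = 3
x(c, f) = 9 (x(c, f) = (3 + 0)**2 = 3**2 = 9)
(-15352 - x(m(3), -119)) - 1/(14588 + 48224) = (-15352 - 1*9) - 1/(14588 + 48224) = (-15352 - 9) - 1/62812 = -15361 - 1*1/62812 = -15361 - 1/62812 = -964855133/62812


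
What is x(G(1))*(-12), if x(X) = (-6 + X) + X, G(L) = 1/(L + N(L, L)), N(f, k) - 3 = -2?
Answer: 60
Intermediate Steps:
N(f, k) = 1 (N(f, k) = 3 - 2 = 1)
G(L) = 1/(1 + L) (G(L) = 1/(L + 1) = 1/(1 + L))
x(X) = -6 + 2*X
x(G(1))*(-12) = (-6 + 2/(1 + 1))*(-12) = (-6 + 2/2)*(-12) = (-6 + 2*(½))*(-12) = (-6 + 1)*(-12) = -5*(-12) = 60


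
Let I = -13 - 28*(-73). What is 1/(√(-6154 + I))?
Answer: -I*√4123/4123 ≈ -0.015574*I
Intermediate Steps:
I = 2031 (I = -13 + 2044 = 2031)
1/(√(-6154 + I)) = 1/(√(-6154 + 2031)) = 1/(√(-4123)) = 1/(I*√4123) = -I*√4123/4123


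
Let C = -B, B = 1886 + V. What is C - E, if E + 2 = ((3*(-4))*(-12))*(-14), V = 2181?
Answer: -2049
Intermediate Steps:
B = 4067 (B = 1886 + 2181 = 4067)
E = -2018 (E = -2 + ((3*(-4))*(-12))*(-14) = -2 - 12*(-12)*(-14) = -2 + 144*(-14) = -2 - 2016 = -2018)
C = -4067 (C = -1*4067 = -4067)
C - E = -4067 - 1*(-2018) = -4067 + 2018 = -2049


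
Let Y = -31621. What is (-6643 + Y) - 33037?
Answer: -71301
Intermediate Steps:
(-6643 + Y) - 33037 = (-6643 - 31621) - 33037 = -38264 - 33037 = -71301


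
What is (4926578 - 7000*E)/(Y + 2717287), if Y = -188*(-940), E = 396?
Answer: 2154578/2894007 ≈ 0.74450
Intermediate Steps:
Y = 176720
(4926578 - 7000*E)/(Y + 2717287) = (4926578 - 7000*396)/(176720 + 2717287) = (4926578 - 2772000)/2894007 = 2154578*(1/2894007) = 2154578/2894007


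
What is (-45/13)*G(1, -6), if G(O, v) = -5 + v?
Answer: 495/13 ≈ 38.077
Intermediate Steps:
(-45/13)*G(1, -6) = (-45/13)*(-5 - 6) = -45*1/13*(-11) = -45/13*(-11) = 495/13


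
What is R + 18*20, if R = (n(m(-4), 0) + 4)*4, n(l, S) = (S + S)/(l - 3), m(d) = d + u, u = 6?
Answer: 376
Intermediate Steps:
m(d) = 6 + d (m(d) = d + 6 = 6 + d)
n(l, S) = 2*S/(-3 + l) (n(l, S) = (2*S)/(-3 + l) = 2*S/(-3 + l))
R = 16 (R = (2*0/(-3 + (6 - 4)) + 4)*4 = (2*0/(-3 + 2) + 4)*4 = (2*0/(-1) + 4)*4 = (2*0*(-1) + 4)*4 = (0 + 4)*4 = 4*4 = 16)
R + 18*20 = 16 + 18*20 = 16 + 360 = 376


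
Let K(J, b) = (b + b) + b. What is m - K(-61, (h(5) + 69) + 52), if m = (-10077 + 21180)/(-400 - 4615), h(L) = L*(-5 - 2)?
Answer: -1304973/5015 ≈ -260.21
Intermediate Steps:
h(L) = -7*L (h(L) = L*(-7) = -7*L)
K(J, b) = 3*b (K(J, b) = 2*b + b = 3*b)
m = -11103/5015 (m = 11103/(-5015) = 11103*(-1/5015) = -11103/5015 ≈ -2.2140)
m - K(-61, (h(5) + 69) + 52) = -11103/5015 - 3*((-7*5 + 69) + 52) = -11103/5015 - 3*((-35 + 69) + 52) = -11103/5015 - 3*(34 + 52) = -11103/5015 - 3*86 = -11103/5015 - 1*258 = -11103/5015 - 258 = -1304973/5015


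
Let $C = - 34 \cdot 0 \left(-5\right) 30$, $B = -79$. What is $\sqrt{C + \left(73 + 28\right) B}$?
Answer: $i \sqrt{7979} \approx 89.325 i$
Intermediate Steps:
$C = 0$ ($C = \left(-34\right) 0 \cdot 30 = 0 \cdot 30 = 0$)
$\sqrt{C + \left(73 + 28\right) B} = \sqrt{0 + \left(73 + 28\right) \left(-79\right)} = \sqrt{0 + 101 \left(-79\right)} = \sqrt{0 - 7979} = \sqrt{-7979} = i \sqrt{7979}$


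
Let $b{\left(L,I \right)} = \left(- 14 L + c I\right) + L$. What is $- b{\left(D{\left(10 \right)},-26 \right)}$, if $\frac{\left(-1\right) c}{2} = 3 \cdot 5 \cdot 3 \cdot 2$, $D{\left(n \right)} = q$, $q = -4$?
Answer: $-4732$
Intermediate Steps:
$D{\left(n \right)} = -4$
$c = -180$ ($c = - 2 \cdot 3 \cdot 5 \cdot 3 \cdot 2 = - 2 \cdot 3 \cdot 15 \cdot 2 = - 2 \cdot 3 \cdot 30 = \left(-2\right) 90 = -180$)
$b{\left(L,I \right)} = - 180 I - 13 L$ ($b{\left(L,I \right)} = \left(- 14 L - 180 I\right) + L = \left(- 180 I - 14 L\right) + L = - 180 I - 13 L$)
$- b{\left(D{\left(10 \right)},-26 \right)} = - (\left(-180\right) \left(-26\right) - -52) = - (4680 + 52) = \left(-1\right) 4732 = -4732$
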